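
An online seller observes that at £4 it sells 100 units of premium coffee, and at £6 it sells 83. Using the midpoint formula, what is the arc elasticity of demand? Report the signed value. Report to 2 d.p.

-0.46

ΔQ = 83 − 100 = -17; ΔP = 6 − 4 = 2.
Midpoints: P̄ = 5.00, Q̄ = 91.5.
ε = (ΔQ/ΔP)(P̄/Q̄) = (-17/2)(5.00/91.5).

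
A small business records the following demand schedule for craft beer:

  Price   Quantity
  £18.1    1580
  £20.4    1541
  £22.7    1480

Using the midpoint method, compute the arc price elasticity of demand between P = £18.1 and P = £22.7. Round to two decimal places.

At P = 18.1, Q = 1580; at P = 22.7, Q = 1480.
ΔQ = -100, ΔP = 4.6. Midpoints: P̄ = 20.40, Q̄ = 1530.0.
ε = (ΔQ/ΔP)(P̄/Q̄) = (-100/4.6)(20.40/1530.0).

-0.29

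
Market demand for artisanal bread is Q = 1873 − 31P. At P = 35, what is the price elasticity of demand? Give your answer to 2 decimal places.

At P = 35, Q = 788.
dQ/dP = −31.
ε = (dQ/dP)(P/Q) = (-31)(35/788).

-1.38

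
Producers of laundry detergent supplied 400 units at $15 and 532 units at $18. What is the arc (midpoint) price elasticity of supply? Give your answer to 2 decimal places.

1.56

ΔQ = 532 − 400 = 132; ΔP = 18 − 15 = 3.
Midpoints: P̄ = 16.50, Q̄ = 466.0.
ε_s = (ΔQ/ΔP)(P̄/Q̄) = (132/3)(16.50/466.0).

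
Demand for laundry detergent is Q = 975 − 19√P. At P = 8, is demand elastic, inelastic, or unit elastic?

Q = 921.260, dQ/dP = -3.359.
ε = (dQ/dP)(P/Q) ≈ -0.029.
|ε| = 0.03 < 1.

inelastic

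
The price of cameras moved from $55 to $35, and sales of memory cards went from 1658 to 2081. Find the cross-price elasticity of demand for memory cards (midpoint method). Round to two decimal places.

ΔQ_x = 2081 − 1658 = 423; ΔP_y = 35 − 55 = -20.
Midpoints: P̄_y = 45.00, Q̄_x = 1869.5.
ε_xy = (ΔQ_x/ΔP_y)(P̄_y/Q̄_x) = (423/-20)(45.00/1869.5).

-0.51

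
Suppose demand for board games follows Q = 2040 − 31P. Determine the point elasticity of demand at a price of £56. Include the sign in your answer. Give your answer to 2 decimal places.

-5.71

At P = 56, Q = 304.
dQ/dP = −31.
ε = (dQ/dP)(P/Q) = (-31)(56/304).
|ε| > 1, so demand is elastic at this price.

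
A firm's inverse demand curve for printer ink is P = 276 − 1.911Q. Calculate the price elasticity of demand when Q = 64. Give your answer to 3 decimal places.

-1.257

At Q = 64, P = 276 − 1.911(64) = 153.70.
dP/dQ = −1.911, so dQ/dP = 1/(−1.911) = -0.523.
ε = (dQ/dP)(P/Q) = (-0.523)(153.70/64).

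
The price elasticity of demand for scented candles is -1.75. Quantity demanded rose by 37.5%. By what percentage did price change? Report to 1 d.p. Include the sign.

%ΔP ≈ %ΔQ / ε = (37.5%)/(-1.75) = -21.43%.

-21.4%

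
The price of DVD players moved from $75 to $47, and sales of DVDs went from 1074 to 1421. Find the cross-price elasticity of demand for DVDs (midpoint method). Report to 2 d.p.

ΔQ_x = 1421 − 1074 = 347; ΔP_y = 47 − 75 = -28.
Midpoints: P̄_y = 61.00, Q̄_x = 1247.5.
ε_xy = (ΔQ_x/ΔP_y)(P̄_y/Q̄_x) = (347/-28)(61.00/1247.5).

-0.61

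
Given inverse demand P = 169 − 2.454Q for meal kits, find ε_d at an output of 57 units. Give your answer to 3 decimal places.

-0.208

At Q = 57, P = 169 − 2.454(57) = 29.12.
dP/dQ = −2.454, so dQ/dP = 1/(−2.454) = -0.407.
ε = (dQ/dP)(P/Q) = (-0.407)(29.12/57).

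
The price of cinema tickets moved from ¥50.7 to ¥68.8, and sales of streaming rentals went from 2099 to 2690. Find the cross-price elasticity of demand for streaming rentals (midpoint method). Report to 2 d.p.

ΔQ_x = 2690 − 2099 = 591; ΔP_y = 68.8 − 50.7 = 18.1.
Midpoints: P̄_y = 59.75, Q̄_x = 2394.5.
ε_xy = (ΔQ_x/ΔP_y)(P̄_y/Q̄_x) = (591/18.1)(59.75/2394.5).
ε_xy > 0, so the goods are substitutes.

0.81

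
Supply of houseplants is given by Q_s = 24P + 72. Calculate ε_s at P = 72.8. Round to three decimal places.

At P = 72.8, Q_s = 1819.20.
dQ_s/dP = 24.
ε_s = (dQ_s/dP)(P/Q_s) = (24)(72.8/1819.20).

0.960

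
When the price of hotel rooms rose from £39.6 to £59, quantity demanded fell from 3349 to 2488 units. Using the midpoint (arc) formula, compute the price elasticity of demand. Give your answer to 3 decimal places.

ΔQ = 2488 − 3349 = -861; ΔP = 59 − 39.6 = 19.4.
Midpoints: P̄ = 49.30, Q̄ = 2918.5.
ε = (ΔQ/ΔP)(P̄/Q̄) = (-861/19.4)(49.30/2918.5).

-0.750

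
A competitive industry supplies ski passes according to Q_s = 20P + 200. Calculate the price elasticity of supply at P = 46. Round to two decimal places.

0.82

At P = 46, Q_s = 1120.
dQ_s/dP = 20.
ε_s = (dQ_s/dP)(P/Q_s) = (20)(46/1120).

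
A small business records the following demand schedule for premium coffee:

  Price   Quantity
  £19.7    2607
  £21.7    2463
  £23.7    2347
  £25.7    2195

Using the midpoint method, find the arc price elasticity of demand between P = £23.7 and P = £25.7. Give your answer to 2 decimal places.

-0.83

At P = 23.7, Q = 2347; at P = 25.7, Q = 2195.
ΔQ = -152, ΔP = 2.0. Midpoints: P̄ = 24.70, Q̄ = 2271.0.
ε = (ΔQ/ΔP)(P̄/Q̄) = (-152/2.0)(24.70/2271.0).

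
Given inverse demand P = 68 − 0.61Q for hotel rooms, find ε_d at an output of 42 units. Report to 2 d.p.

-1.65

At Q = 42, P = 68 − 0.61(42) = 42.38.
dP/dQ = −0.61, so dQ/dP = 1/(−0.61) = -1.639.
ε = (dQ/dP)(P/Q) = (-1.639)(42.38/42).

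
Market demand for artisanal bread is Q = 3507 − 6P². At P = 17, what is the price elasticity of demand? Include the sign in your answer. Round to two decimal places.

At P = 17, Q = 1773.
dQ/dP = −12P = -204.
ε = (dQ/dP)(P/Q) = (-204)(17/1773).
|ε| > 1, so demand is elastic at this price.

-1.96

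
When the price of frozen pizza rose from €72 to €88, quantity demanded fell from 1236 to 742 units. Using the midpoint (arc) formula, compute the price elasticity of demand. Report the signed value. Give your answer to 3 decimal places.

ΔQ = 742 − 1236 = -494; ΔP = 88 − 72 = 16.
Midpoints: P̄ = 80.00, Q̄ = 989.0.
ε = (ΔQ/ΔP)(P̄/Q̄) = (-494/16)(80.00/989.0).

-2.497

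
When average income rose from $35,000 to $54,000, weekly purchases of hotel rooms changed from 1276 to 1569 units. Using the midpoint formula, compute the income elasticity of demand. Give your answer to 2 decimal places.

0.48

ΔQ = 293, ΔI = 19000. Midpoints: Ī = 44,500, Q̄ = 1422.5.
ε_I = (ΔQ/ΔI)(Ī/Q̄) = (293/19000)(44500/1422.5).
ε_I > 0, so the good is normal.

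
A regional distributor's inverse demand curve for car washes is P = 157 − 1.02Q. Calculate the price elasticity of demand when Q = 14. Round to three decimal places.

-9.994

At Q = 14, P = 157 − 1.02(14) = 142.72.
dP/dQ = −1.02, so dQ/dP = 1/(−1.02) = -0.980.
ε = (dQ/dP)(P/Q) = (-0.980)(142.72/14).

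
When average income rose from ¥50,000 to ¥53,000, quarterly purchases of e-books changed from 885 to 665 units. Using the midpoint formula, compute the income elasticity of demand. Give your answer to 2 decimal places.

-4.87

ΔQ = -220, ΔI = 3000. Midpoints: Ī = 51,500, Q̄ = 775.0.
ε_I = (ΔQ/ΔI)(Ī/Q̄) = (-220/3000)(51500/775.0).
ε_I < 0, so the good is inferior.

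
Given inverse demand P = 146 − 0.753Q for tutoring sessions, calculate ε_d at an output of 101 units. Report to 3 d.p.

At Q = 101, P = 146 − 0.753(101) = 69.95.
dP/dQ = −0.753, so dQ/dP = 1/(−0.753) = -1.328.
ε = (dQ/dP)(P/Q) = (-1.328)(69.95/101).

-0.920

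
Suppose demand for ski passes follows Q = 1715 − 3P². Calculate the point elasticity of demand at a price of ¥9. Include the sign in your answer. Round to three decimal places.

-0.330

At P = 9, Q = 1472.
dQ/dP = −6P = -54.
ε = (dQ/dP)(P/Q) = (-54)(9/1472).
|ε| < 1, so demand is inelastic at this price.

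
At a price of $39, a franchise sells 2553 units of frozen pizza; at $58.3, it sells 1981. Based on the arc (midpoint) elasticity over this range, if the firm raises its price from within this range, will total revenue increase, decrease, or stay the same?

Arc ε = (-572/19.3)(48.65/2267.0) ≈ -0.636.
|ε| = 0.64 < 1, so demand is inelastic. A price rise therefore raises total revenue.

increase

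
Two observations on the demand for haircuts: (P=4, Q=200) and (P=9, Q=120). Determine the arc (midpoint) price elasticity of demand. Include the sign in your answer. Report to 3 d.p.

-0.650

ΔQ = 120 − 200 = -80; ΔP = 9 − 4 = 5.
Midpoints: P̄ = 6.50, Q̄ = 160.0.
ε = (ΔQ/ΔP)(P̄/Q̄) = (-80/5)(6.50/160.0).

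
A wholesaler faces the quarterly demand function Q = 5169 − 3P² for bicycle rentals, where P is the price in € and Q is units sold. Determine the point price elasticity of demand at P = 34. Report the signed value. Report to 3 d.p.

At P = 34, Q = 1701.
dQ/dP = −6P = -204.
ε = (dQ/dP)(P/Q) = (-204)(34/1701).

-4.078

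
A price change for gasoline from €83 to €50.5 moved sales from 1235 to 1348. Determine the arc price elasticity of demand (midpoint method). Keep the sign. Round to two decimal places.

ΔQ = 1348 − 1235 = 113; ΔP = 50.5 − 83 = -32.5.
Midpoints: P̄ = 66.75, Q̄ = 1291.5.
ε = (ΔQ/ΔP)(P̄/Q̄) = (113/-32.5)(66.75/1291.5).

-0.18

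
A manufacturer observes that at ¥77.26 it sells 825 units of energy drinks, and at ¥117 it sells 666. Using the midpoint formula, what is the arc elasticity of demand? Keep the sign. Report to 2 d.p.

-0.52

ΔQ = 666 − 825 = -159; ΔP = 117 − 77.26 = 39.74.
Midpoints: P̄ = 97.13, Q̄ = 745.5.
ε = (ΔQ/ΔP)(P̄/Q̄) = (-159/39.74)(97.13/745.5).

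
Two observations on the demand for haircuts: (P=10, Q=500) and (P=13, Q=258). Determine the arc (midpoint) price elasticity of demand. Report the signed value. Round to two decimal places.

-2.45

ΔQ = 258 − 500 = -242; ΔP = 13 − 10 = 3.
Midpoints: P̄ = 11.50, Q̄ = 379.0.
ε = (ΔQ/ΔP)(P̄/Q̄) = (-242/3)(11.50/379.0).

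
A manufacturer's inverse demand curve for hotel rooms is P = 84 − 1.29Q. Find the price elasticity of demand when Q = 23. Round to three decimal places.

-1.831

At Q = 23, P = 84 − 1.29(23) = 54.33.
dP/dQ = −1.29, so dQ/dP = 1/(−1.29) = -0.775.
ε = (dQ/dP)(P/Q) = (-0.775)(54.33/23).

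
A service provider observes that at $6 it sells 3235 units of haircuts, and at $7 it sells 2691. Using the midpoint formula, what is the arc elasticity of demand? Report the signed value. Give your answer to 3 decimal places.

-1.193

ΔQ = 2691 − 3235 = -544; ΔP = 7 − 6 = 1.
Midpoints: P̄ = 6.50, Q̄ = 2963.0.
ε = (ΔQ/ΔP)(P̄/Q̄) = (-544/1)(6.50/2963.0).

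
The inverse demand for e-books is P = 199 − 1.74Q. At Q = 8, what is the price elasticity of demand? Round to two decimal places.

-13.30

At Q = 8, P = 199 − 1.74(8) = 185.08.
dP/dQ = −1.74, so dQ/dP = 1/(−1.74) = -0.575.
ε = (dQ/dP)(P/Q) = (-0.575)(185.08/8).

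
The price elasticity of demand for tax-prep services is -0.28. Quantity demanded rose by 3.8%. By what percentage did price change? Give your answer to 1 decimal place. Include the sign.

%ΔP ≈ %ΔQ / ε = (3.8%)/(-0.28) = -13.57%.

-13.6%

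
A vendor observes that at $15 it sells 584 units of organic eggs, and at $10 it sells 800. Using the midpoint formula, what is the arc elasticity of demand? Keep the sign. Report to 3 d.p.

-0.780

ΔQ = 800 − 584 = 216; ΔP = 10 − 15 = -5.
Midpoints: P̄ = 12.50, Q̄ = 692.0.
ε = (ΔQ/ΔP)(P̄/Q̄) = (216/-5)(12.50/692.0).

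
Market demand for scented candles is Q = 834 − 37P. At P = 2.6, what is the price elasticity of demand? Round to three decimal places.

-0.130

At P = 2.6, Q = 737.800.
dQ/dP = −37.
ε = (dQ/dP)(P/Q) = (-37)(2.6/737.800).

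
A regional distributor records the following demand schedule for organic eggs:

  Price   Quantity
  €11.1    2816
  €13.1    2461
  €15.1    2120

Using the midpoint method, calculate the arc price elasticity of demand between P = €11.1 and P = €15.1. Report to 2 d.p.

-0.92

At P = 11.1, Q = 2816; at P = 15.1, Q = 2120.
ΔQ = -696, ΔP = 4.0. Midpoints: P̄ = 13.10, Q̄ = 2468.0.
ε = (ΔQ/ΔP)(P̄/Q̄) = (-696/4.0)(13.10/2468.0).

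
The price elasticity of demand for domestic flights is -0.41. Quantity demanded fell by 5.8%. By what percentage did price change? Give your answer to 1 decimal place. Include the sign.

%ΔP ≈ %ΔQ / ε = (-5.8%)/(-0.41) = 14.15%.

14.1%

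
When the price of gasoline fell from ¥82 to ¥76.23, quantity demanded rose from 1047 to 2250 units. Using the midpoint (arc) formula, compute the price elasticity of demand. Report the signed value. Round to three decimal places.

ΔQ = 2250 − 1047 = 1203; ΔP = 76.23 − 82 = -5.77.
Midpoints: P̄ = 79.12, Q̄ = 1648.5.
ε = (ΔQ/ΔP)(P̄/Q̄) = (1203/-5.77)(79.12/1648.5).

-10.006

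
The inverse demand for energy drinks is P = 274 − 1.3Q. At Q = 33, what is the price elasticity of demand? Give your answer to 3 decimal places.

-5.387

At Q = 33, P = 274 − 1.3(33) = 231.10.
dP/dQ = −1.3, so dQ/dP = 1/(−1.3) = -0.769.
ε = (dQ/dP)(P/Q) = (-0.769)(231.10/33).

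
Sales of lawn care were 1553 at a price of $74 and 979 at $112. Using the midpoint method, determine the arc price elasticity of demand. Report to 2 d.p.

-1.11

ΔQ = 979 − 1553 = -574; ΔP = 112 − 74 = 38.
Midpoints: P̄ = 93.00, Q̄ = 1266.0.
ε = (ΔQ/ΔP)(P̄/Q̄) = (-574/38)(93.00/1266.0).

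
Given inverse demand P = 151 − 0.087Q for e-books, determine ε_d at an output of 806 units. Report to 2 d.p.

At Q = 806, P = 151 − 0.087(806) = 80.88.
dP/dQ = −0.087, so dQ/dP = 1/(−0.087) = -11.494.
ε = (dQ/dP)(P/Q) = (-11.494)(80.88/806).

-1.15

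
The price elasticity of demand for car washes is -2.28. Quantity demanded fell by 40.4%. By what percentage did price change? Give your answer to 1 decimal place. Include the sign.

17.7%

%ΔP ≈ %ΔQ / ε = (-40.4%)/(-2.28) = 17.72%.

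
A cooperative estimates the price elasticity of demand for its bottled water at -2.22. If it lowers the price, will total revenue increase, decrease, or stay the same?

|ε| = 2.22 > 1, so demand is elastic. A price cut therefore raises total revenue.

increase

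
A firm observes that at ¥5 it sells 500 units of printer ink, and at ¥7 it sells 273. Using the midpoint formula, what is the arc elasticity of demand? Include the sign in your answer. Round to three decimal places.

-1.762

ΔQ = 273 − 500 = -227; ΔP = 7 − 5 = 2.
Midpoints: P̄ = 6.00, Q̄ = 386.5.
ε = (ΔQ/ΔP)(P̄/Q̄) = (-227/2)(6.00/386.5).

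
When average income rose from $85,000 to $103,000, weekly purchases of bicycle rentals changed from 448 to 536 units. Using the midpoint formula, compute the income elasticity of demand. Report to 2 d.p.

ΔQ = 88, ΔI = 18000. Midpoints: Ī = 94,000, Q̄ = 492.0.
ε_I = (ΔQ/ΔI)(Ī/Q̄) = (88/18000)(94000/492.0).
ε_I > 0, so the good is normal.

0.93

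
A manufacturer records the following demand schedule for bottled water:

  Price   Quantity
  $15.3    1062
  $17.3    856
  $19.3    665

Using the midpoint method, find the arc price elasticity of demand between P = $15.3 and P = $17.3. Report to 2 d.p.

-1.75

At P = 15.3, Q = 1062; at P = 17.3, Q = 856.
ΔQ = -206, ΔP = 2.0. Midpoints: P̄ = 16.30, Q̄ = 959.0.
ε = (ΔQ/ΔP)(P̄/Q̄) = (-206/2.0)(16.30/959.0).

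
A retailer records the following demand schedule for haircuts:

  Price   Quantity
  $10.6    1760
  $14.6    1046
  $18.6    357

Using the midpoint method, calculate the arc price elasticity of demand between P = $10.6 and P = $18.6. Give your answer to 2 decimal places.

At P = 10.6, Q = 1760; at P = 18.6, Q = 357.
ΔQ = -1403, ΔP = 8.0. Midpoints: P̄ = 14.60, Q̄ = 1058.5.
ε = (ΔQ/ΔP)(P̄/Q̄) = (-1403/8.0)(14.60/1058.5).

-2.42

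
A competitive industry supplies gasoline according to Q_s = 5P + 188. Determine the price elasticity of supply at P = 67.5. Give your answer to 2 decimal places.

0.64

At P = 67.5, Q_s = 525.50.
dQ_s/dP = 5.
ε_s = (dQ_s/dP)(P/Q_s) = (5)(67.5/525.50).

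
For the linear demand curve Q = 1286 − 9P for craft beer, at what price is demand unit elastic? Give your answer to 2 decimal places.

71.44

For linear demand Q = a − bP, ε = −bP/(a − bP). |ε| = 1 when bP = a − bP, i.e. P = a/(2b).
P = 1286/(2·9) = 1286/18 = 71.4444.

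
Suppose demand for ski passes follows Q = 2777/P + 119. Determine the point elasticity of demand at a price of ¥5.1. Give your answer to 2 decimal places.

At P = 5.1, Q = 663.510.
dQ/dP = −2777/P² = -106.767.
ε = (dQ/dP)(P/Q) = (-106.767)(5.1/663.510).
|ε| < 1, so demand is inelastic at this price.

-0.82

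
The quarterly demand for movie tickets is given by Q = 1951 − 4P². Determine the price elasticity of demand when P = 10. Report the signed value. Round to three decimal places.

At P = 10, Q = 1551.
dQ/dP = −8P = -80.
ε = (dQ/dP)(P/Q) = (-80)(10/1551).

-0.516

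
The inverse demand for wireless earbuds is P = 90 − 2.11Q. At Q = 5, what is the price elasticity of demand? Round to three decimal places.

-7.531

At Q = 5, P = 90 − 2.11(5) = 79.45.
dP/dQ = −2.11, so dQ/dP = 1/(−2.11) = -0.474.
ε = (dQ/dP)(P/Q) = (-0.474)(79.45/5).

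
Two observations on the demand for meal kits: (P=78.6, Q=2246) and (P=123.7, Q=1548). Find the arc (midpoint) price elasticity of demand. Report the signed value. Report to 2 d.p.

ΔQ = 1548 − 2246 = -698; ΔP = 123.7 − 78.6 = 45.1.
Midpoints: P̄ = 101.15, Q̄ = 1897.0.
ε = (ΔQ/ΔP)(P̄/Q̄) = (-698/45.1)(101.15/1897.0).

-0.83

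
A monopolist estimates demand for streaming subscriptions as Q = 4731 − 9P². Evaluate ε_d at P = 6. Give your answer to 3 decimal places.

At P = 6, Q = 4407.
dQ/dP = −18P = -108.
ε = (dQ/dP)(P/Q) = (-108)(6/4407).
|ε| < 1, so demand is inelastic at this price.

-0.147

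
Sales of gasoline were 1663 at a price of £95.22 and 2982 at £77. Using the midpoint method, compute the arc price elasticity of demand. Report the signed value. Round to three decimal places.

ΔQ = 2982 − 1663 = 1319; ΔP = 77 − 95.22 = -18.22.
Midpoints: P̄ = 86.11, Q̄ = 2322.5.
ε = (ΔQ/ΔP)(P̄/Q̄) = (1319/-18.22)(86.11/2322.5).

-2.684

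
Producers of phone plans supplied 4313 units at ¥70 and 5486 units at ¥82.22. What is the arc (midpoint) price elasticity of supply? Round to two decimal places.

1.49

ΔQ = 5486 − 4313 = 1173; ΔP = 82.22 − 70 = 12.22.
Midpoints: P̄ = 76.11, Q̄ = 4899.5.
ε_s = (ΔQ/ΔP)(P̄/Q̄) = (1173/12.22)(76.11/4899.5).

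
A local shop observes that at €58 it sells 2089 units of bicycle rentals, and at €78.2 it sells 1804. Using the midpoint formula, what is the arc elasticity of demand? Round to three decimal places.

-0.494

ΔQ = 1804 − 2089 = -285; ΔP = 78.2 − 58 = 20.2.
Midpoints: P̄ = 68.10, Q̄ = 1946.5.
ε = (ΔQ/ΔP)(P̄/Q̄) = (-285/20.2)(68.10/1946.5).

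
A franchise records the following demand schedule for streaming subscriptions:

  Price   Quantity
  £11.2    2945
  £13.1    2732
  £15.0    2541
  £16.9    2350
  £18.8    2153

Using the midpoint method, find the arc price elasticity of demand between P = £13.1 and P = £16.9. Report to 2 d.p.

-0.59

At P = 13.1, Q = 2732; at P = 16.9, Q = 2350.
ΔQ = -382, ΔP = 3.8. Midpoints: P̄ = 15.00, Q̄ = 2541.0.
ε = (ΔQ/ΔP)(P̄/Q̄) = (-382/3.8)(15.00/2541.0).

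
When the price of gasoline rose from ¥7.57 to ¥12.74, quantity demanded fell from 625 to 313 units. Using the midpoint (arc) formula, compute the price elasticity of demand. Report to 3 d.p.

-1.307

ΔQ = 313 − 625 = -312; ΔP = 12.74 − 7.57 = 5.17.
Midpoints: P̄ = 10.16, Q̄ = 469.0.
ε = (ΔQ/ΔP)(P̄/Q̄) = (-312/5.17)(10.16/469.0).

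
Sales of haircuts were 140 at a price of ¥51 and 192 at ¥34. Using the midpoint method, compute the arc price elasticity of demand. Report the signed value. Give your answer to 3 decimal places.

ΔQ = 192 − 140 = 52; ΔP = 34 − 51 = -17.
Midpoints: P̄ = 42.50, Q̄ = 166.0.
ε = (ΔQ/ΔP)(P̄/Q̄) = (52/-17)(42.50/166.0).

-0.783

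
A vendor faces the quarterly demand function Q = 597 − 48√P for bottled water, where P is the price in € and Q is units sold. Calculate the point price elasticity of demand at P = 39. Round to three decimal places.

At P = 39, Q = 297.240.
dQ/dP = −48/(2√P) = -3.843.
ε = (dQ/dP)(P/Q) = (-3.843)(39/297.240).

-0.504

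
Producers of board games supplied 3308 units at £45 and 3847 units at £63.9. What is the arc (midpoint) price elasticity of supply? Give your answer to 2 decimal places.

0.43

ΔQ = 3847 − 3308 = 539; ΔP = 63.9 − 45 = 18.9.
Midpoints: P̄ = 54.45, Q̄ = 3577.5.
ε_s = (ΔQ/ΔP)(P̄/Q̄) = (539/18.9)(54.45/3577.5).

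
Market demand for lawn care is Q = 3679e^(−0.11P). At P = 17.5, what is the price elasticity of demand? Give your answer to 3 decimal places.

-1.925

At P = 17.5, Q = 536.677.
dQ/dP = −0.11·3679e^(−0.11P) = −0.11Q = -59.034.
ε = (dQ/dP)(P/Q) = (-59.034)(17.5/536.677).
|ε| > 1, so demand is elastic at this price.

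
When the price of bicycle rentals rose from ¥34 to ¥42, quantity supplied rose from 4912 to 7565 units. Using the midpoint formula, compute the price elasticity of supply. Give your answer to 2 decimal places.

ΔQ = 7565 − 4912 = 2653; ΔP = 42 − 34 = 8.
Midpoints: P̄ = 38.00, Q̄ = 6238.5.
ε_s = (ΔQ/ΔP)(P̄/Q̄) = (2653/8)(38.00/6238.5).

2.02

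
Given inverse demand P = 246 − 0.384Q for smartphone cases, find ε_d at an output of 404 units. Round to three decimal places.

-0.586

At Q = 404, P = 246 − 0.384(404) = 90.86.
dP/dQ = −0.384, so dQ/dP = 1/(−0.384) = -2.604.
ε = (dQ/dP)(P/Q) = (-2.604)(90.86/404).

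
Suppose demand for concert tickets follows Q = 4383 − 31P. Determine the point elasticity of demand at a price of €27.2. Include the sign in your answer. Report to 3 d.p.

At P = 27.2, Q = 3539.800.
dQ/dP = −31.
ε = (dQ/dP)(P/Q) = (-31)(27.2/3539.800).

-0.238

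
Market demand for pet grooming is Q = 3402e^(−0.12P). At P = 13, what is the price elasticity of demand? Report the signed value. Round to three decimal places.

-1.560

At P = 13, Q = 714.883.
dQ/dP = −0.12·3402e^(−0.12P) = −0.12Q = -85.786.
ε = (dQ/dP)(P/Q) = (-85.786)(13/714.883).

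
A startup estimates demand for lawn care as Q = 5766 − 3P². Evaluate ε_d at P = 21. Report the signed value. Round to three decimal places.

At P = 21, Q = 4443.
dQ/dP = −6P = -126.
ε = (dQ/dP)(P/Q) = (-126)(21/4443).

-0.596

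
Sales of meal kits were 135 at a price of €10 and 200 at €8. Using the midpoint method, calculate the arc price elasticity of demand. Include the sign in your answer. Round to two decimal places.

-1.75

ΔQ = 200 − 135 = 65; ΔP = 8 − 10 = -2.
Midpoints: P̄ = 9.00, Q̄ = 167.5.
ε = (ΔQ/ΔP)(P̄/Q̄) = (65/-2)(9.00/167.5).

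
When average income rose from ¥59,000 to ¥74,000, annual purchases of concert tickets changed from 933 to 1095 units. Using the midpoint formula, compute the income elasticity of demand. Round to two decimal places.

0.71

ΔQ = 162, ΔI = 15000. Midpoints: Ī = 66,500, Q̄ = 1014.0.
ε_I = (ΔQ/ΔI)(Ī/Q̄) = (162/15000)(66500/1014.0).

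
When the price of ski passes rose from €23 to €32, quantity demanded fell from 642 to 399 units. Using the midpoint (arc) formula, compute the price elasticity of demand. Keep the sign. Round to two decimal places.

ΔQ = 399 − 642 = -243; ΔP = 32 − 23 = 9.
Midpoints: P̄ = 27.50, Q̄ = 520.5.
ε = (ΔQ/ΔP)(P̄/Q̄) = (-243/9)(27.50/520.5).

-1.43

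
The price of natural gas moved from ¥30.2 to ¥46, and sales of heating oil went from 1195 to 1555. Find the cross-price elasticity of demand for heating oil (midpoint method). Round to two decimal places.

ΔQ_x = 1555 − 1195 = 360; ΔP_y = 46 − 30.2 = 15.8.
Midpoints: P̄_y = 38.10, Q̄_x = 1375.0.
ε_xy = (ΔQ_x/ΔP_y)(P̄_y/Q̄_x) = (360/15.8)(38.10/1375.0).

0.63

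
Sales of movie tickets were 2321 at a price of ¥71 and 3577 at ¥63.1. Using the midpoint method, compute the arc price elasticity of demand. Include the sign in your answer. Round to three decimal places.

ΔQ = 3577 − 2321 = 1256; ΔP = 63.1 − 71 = -7.9.
Midpoints: P̄ = 67.05, Q̄ = 2949.0.
ε = (ΔQ/ΔP)(P̄/Q̄) = (1256/-7.9)(67.05/2949.0).

-3.615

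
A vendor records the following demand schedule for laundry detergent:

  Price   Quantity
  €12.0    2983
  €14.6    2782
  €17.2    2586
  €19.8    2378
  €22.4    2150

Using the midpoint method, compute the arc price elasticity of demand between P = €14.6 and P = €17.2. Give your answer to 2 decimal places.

At P = 14.6, Q = 2782; at P = 17.2, Q = 2586.
ΔQ = -196, ΔP = 2.6. Midpoints: P̄ = 15.90, Q̄ = 2684.0.
ε = (ΔQ/ΔP)(P̄/Q̄) = (-196/2.6)(15.90/2684.0).

-0.45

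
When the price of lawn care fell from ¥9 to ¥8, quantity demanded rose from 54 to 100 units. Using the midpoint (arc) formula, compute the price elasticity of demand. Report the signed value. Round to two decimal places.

-5.08

ΔQ = 100 − 54 = 46; ΔP = 8 − 9 = -1.
Midpoints: P̄ = 8.50, Q̄ = 77.0.
ε = (ΔQ/ΔP)(P̄/Q̄) = (46/-1)(8.50/77.0).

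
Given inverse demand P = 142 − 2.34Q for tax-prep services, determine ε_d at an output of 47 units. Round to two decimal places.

At Q = 47, P = 142 − 2.34(47) = 32.02.
dP/dQ = −2.34, so dQ/dP = 1/(−2.34) = -0.427.
ε = (dQ/dP)(P/Q) = (-0.427)(32.02/47).

-0.29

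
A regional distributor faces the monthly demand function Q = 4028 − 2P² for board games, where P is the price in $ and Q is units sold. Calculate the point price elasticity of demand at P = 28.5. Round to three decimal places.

At P = 28.5, Q = 2403.500.
dQ/dP = −4P = -114.
ε = (dQ/dP)(P/Q) = (-114)(28.5/2403.500).

-1.352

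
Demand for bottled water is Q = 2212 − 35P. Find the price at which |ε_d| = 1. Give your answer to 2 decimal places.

For linear demand Q = a − bP, ε = −bP/(a − bP). |ε| = 1 when bP = a − bP, i.e. P = a/(2b).
P = 2212/(2·35) = 2212/70 = 31.6000.

31.60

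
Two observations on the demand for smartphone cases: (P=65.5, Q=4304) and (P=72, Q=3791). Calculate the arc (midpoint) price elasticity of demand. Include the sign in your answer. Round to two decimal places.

-1.34

ΔQ = 3791 − 4304 = -513; ΔP = 72 − 65.5 = 6.5.
Midpoints: P̄ = 68.75, Q̄ = 4047.5.
ε = (ΔQ/ΔP)(P̄/Q̄) = (-513/6.5)(68.75/4047.5).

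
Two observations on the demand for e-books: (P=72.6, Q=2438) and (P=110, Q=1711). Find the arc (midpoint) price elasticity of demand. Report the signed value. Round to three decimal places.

-0.856

ΔQ = 1711 − 2438 = -727; ΔP = 110 − 72.6 = 37.4.
Midpoints: P̄ = 91.30, Q̄ = 2074.5.
ε = (ΔQ/ΔP)(P̄/Q̄) = (-727/37.4)(91.30/2074.5).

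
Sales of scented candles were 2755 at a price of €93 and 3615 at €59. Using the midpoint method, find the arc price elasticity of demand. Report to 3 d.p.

ΔQ = 3615 − 2755 = 860; ΔP = 59 − 93 = -34.
Midpoints: P̄ = 76.00, Q̄ = 3185.0.
ε = (ΔQ/ΔP)(P̄/Q̄) = (860/-34)(76.00/3185.0).

-0.604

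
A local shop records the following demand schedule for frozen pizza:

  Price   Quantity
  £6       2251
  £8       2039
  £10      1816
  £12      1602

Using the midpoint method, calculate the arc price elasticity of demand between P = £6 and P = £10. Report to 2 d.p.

-0.43

At P = 6, Q = 2251; at P = 10, Q = 1816.
ΔQ = -435, ΔP = 4. Midpoints: P̄ = 8.00, Q̄ = 2033.5.
ε = (ΔQ/ΔP)(P̄/Q̄) = (-435/4)(8.00/2033.5).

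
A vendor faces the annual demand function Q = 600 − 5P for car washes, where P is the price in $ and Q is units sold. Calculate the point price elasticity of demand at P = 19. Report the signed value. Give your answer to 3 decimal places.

At P = 19, Q = 505.
dQ/dP = −5.
ε = (dQ/dP)(P/Q) = (-5)(19/505).

-0.188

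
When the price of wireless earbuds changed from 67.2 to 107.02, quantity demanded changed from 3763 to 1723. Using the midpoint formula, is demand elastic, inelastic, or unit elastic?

elastic

Arc ε ≈ -1.627.
|ε| = 1.63 > 1.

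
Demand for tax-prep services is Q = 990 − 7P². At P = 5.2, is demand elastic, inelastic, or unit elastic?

Q = 800.720, dQ/dP = -72.800.
ε = (dQ/dP)(P/Q) ≈ -0.473.
|ε| = 0.47 < 1.

inelastic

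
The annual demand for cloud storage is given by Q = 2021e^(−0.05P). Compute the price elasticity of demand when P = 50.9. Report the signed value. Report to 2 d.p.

-2.55

At P = 50.9, Q = 158.594.
dQ/dP = −0.05·2021e^(−0.05P) = −0.05Q = -7.930.
ε = (dQ/dP)(P/Q) = (-7.930)(50.9/158.594).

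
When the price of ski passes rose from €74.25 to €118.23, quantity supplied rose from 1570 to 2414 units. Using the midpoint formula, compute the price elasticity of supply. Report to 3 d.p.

ΔQ = 2414 − 1570 = 844; ΔP = 118.23 − 74.25 = 43.98.
Midpoints: P̄ = 96.24, Q̄ = 1992.0.
ε_s = (ΔQ/ΔP)(P̄/Q̄) = (844/43.98)(96.24/1992.0).

0.927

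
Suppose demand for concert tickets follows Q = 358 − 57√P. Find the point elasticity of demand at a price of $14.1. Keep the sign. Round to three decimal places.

-0.743

At P = 14.1, Q = 143.965.
dQ/dP = −57/(2√P) = -7.590.
ε = (dQ/dP)(P/Q) = (-7.590)(14.1/143.965).
|ε| < 1, so demand is inelastic at this price.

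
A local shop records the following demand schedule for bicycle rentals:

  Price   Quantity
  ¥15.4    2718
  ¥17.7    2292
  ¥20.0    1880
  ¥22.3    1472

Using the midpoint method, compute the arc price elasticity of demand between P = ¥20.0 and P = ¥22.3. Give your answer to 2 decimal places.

-2.24

At P = 20.0, Q = 1880; at P = 22.3, Q = 1472.
ΔQ = -408, ΔP = 2.3. Midpoints: P̄ = 21.15, Q̄ = 1676.0.
ε = (ΔQ/ΔP)(P̄/Q̄) = (-408/2.3)(21.15/1676.0).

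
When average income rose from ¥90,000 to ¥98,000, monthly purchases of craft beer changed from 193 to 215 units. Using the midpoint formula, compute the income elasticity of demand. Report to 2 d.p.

ΔQ = 22, ΔI = 8000. Midpoints: Ī = 94,000, Q̄ = 204.0.
ε_I = (ΔQ/ΔI)(Ī/Q̄) = (22/8000)(94000/204.0).
ε_I > 0, so the good is normal.

1.27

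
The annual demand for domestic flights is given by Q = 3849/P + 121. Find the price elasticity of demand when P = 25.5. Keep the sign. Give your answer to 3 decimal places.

At P = 25.5, Q = 271.941.
dQ/dP = −3849/P² = -5.919.
ε = (dQ/dP)(P/Q) = (-5.919)(25.5/271.941).
|ε| < 1, so demand is inelastic at this price.

-0.555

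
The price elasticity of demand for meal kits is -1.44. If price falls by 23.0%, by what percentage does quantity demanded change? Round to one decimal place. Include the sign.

%ΔQ ≈ ε × %ΔP = (-1.44)(-23.0%) = 33.12%.

33.1%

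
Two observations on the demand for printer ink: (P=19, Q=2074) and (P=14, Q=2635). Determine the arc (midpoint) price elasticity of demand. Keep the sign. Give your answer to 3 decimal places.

ΔQ = 2635 − 2074 = 561; ΔP = 14 − 19 = -5.
Midpoints: P̄ = 16.50, Q̄ = 2354.5.
ε = (ΔQ/ΔP)(P̄/Q̄) = (561/-5)(16.50/2354.5).

-0.786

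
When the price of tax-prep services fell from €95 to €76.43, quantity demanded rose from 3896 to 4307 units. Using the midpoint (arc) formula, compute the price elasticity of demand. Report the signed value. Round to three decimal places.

ΔQ = 4307 − 3896 = 411; ΔP = 76.43 − 95 = -18.57.
Midpoints: P̄ = 85.72, Q̄ = 4101.5.
ε = (ΔQ/ΔP)(P̄/Q̄) = (411/-18.57)(85.72/4101.5).

-0.463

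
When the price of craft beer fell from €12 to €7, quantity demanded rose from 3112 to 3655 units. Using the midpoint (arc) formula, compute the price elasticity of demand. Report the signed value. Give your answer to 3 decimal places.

-0.305

ΔQ = 3655 − 3112 = 543; ΔP = 7 − 12 = -5.
Midpoints: P̄ = 9.50, Q̄ = 3383.5.
ε = (ΔQ/ΔP)(P̄/Q̄) = (543/-5)(9.50/3383.5).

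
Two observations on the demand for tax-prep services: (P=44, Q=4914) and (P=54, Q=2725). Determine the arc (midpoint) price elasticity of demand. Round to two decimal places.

ΔQ = 2725 − 4914 = -2189; ΔP = 54 − 44 = 10.
Midpoints: P̄ = 49.00, Q̄ = 3819.5.
ε = (ΔQ/ΔP)(P̄/Q̄) = (-2189/10)(49.00/3819.5).

-2.81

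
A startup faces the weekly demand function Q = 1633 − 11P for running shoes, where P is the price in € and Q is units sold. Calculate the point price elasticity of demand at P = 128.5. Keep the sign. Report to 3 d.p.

-6.440

At P = 128.5, Q = 219.500.
dQ/dP = −11.
ε = (dQ/dP)(P/Q) = (-11)(128.5/219.500).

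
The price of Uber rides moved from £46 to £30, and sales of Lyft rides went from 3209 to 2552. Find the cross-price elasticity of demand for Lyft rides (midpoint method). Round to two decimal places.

0.54

ΔQ_x = 2552 − 3209 = -657; ΔP_y = 30 − 46 = -16.
Midpoints: P̄_y = 38.00, Q̄_x = 2880.5.
ε_xy = (ΔQ_x/ΔP_y)(P̄_y/Q̄_x) = (-657/-16)(38.00/2880.5).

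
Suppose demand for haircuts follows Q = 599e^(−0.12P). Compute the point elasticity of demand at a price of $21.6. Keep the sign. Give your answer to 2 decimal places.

At P = 21.6, Q = 44.847.
dQ/dP = −0.12·599e^(−0.12P) = −0.12Q = -5.382.
ε = (dQ/dP)(P/Q) = (-5.382)(21.6/44.847).

-2.59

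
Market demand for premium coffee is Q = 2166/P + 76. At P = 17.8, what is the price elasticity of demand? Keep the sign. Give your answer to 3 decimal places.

At P = 17.8, Q = 197.685.
dQ/dP = −2166/P² = -6.836.
ε = (dQ/dP)(P/Q) = (-6.836)(17.8/197.685).
|ε| < 1, so demand is inelastic at this price.

-0.616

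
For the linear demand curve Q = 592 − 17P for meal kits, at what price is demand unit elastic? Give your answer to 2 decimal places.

For linear demand Q = a − bP, ε = −bP/(a − bP). |ε| = 1 when bP = a − bP, i.e. P = a/(2b).
P = 592/(2·17) = 592/34 = 17.4118.

17.41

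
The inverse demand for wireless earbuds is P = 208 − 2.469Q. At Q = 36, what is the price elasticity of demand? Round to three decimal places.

At Q = 36, P = 208 − 2.469(36) = 119.12.
dP/dQ = −2.469, so dQ/dP = 1/(−2.469) = -0.405.
ε = (dQ/dP)(P/Q) = (-0.405)(119.12/36).

-1.340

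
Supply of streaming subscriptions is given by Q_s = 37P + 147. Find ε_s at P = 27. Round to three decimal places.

At P = 27, Q_s = 1146.
dQ_s/dP = 37.
ε_s = (dQ_s/dP)(P/Q_s) = (37)(27/1146).

0.872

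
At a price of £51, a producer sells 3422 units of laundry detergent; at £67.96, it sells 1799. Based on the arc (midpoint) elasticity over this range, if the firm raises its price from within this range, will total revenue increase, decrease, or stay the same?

decrease

Arc ε = (-1623/16.96)(59.48/2610.5) ≈ -2.180.
|ε| = 2.18 > 1, so demand is elastic. A price rise therefore reduces total revenue.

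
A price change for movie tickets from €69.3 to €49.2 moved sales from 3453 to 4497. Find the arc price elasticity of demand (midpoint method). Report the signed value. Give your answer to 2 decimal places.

ΔQ = 4497 − 3453 = 1044; ΔP = 49.2 − 69.3 = -20.1.
Midpoints: P̄ = 59.25, Q̄ = 3975.0.
ε = (ΔQ/ΔP)(P̄/Q̄) = (1044/-20.1)(59.25/3975.0).

-0.77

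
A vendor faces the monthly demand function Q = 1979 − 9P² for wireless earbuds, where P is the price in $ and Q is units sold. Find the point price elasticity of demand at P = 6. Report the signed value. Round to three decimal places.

At P = 6, Q = 1655.
dQ/dP = −18P = -108.
ε = (dQ/dP)(P/Q) = (-108)(6/1655).
|ε| < 1, so demand is inelastic at this price.

-0.392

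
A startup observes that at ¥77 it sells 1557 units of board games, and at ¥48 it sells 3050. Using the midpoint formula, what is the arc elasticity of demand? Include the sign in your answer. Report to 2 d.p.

-1.40

ΔQ = 3050 − 1557 = 1493; ΔP = 48 − 77 = -29.
Midpoints: P̄ = 62.50, Q̄ = 2303.5.
ε = (ΔQ/ΔP)(P̄/Q̄) = (1493/-29)(62.50/2303.5).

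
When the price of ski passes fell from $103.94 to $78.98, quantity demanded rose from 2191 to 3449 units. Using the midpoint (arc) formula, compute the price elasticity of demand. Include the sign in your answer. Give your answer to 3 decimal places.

ΔQ = 3449 − 2191 = 1258; ΔP = 78.98 − 103.94 = -24.96.
Midpoints: P̄ = 91.46, Q̄ = 2820.0.
ε = (ΔQ/ΔP)(P̄/Q̄) = (1258/-24.96)(91.46/2820.0).

-1.635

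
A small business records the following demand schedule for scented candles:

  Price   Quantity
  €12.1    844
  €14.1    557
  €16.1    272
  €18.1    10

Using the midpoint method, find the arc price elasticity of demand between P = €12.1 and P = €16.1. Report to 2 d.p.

At P = 12.1, Q = 844; at P = 16.1, Q = 272.
ΔQ = -572, ΔP = 4.0. Midpoints: P̄ = 14.10, Q̄ = 558.0.
ε = (ΔQ/ΔP)(P̄/Q̄) = (-572/4.0)(14.10/558.0).

-3.61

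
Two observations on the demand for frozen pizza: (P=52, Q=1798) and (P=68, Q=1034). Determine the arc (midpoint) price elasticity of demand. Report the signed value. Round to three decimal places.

-2.023

ΔQ = 1034 − 1798 = -764; ΔP = 68 − 52 = 16.
Midpoints: P̄ = 60.00, Q̄ = 1416.0.
ε = (ΔQ/ΔP)(P̄/Q̄) = (-764/16)(60.00/1416.0).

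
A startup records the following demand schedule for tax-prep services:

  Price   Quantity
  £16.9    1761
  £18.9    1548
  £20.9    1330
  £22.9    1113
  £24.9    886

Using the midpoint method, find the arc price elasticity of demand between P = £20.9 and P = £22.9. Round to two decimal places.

At P = 20.9, Q = 1330; at P = 22.9, Q = 1113.
ΔQ = -217, ΔP = 2.0. Midpoints: P̄ = 21.90, Q̄ = 1221.5.
ε = (ΔQ/ΔP)(P̄/Q̄) = (-217/2.0)(21.90/1221.5).

-1.95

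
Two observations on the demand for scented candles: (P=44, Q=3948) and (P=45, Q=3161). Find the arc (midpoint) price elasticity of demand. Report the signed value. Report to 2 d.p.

-9.85

ΔQ = 3161 − 3948 = -787; ΔP = 45 − 44 = 1.
Midpoints: P̄ = 44.50, Q̄ = 3554.5.
ε = (ΔQ/ΔP)(P̄/Q̄) = (-787/1)(44.50/3554.5).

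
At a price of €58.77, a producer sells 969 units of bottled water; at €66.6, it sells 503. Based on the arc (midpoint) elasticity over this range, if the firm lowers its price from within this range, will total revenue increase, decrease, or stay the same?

Arc ε = (-466/7.83)(62.69/736.0) ≈ -5.069.
|ε| = 5.07 > 1, so demand is elastic. A price cut therefore raises total revenue.

increase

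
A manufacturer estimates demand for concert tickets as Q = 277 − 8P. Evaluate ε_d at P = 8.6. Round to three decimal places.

-0.330

At P = 8.6, Q = 208.200.
dQ/dP = −8.
ε = (dQ/dP)(P/Q) = (-8)(8.6/208.200).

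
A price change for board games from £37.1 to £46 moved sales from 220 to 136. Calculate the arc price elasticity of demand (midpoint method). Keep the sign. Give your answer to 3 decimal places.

ΔQ = 136 − 220 = -84; ΔP = 46 − 37.1 = 8.9.
Midpoints: P̄ = 41.55, Q̄ = 178.0.
ε = (ΔQ/ΔP)(P̄/Q̄) = (-84/8.9)(41.55/178.0).

-2.203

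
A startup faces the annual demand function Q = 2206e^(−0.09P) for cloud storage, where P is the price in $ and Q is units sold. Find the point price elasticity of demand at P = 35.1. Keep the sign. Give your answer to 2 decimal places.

At P = 35.1, Q = 93.685.
dQ/dP = −0.09·2206e^(−0.09P) = −0.09Q = -8.432.
ε = (dQ/dP)(P/Q) = (-8.432)(35.1/93.685).

-3.16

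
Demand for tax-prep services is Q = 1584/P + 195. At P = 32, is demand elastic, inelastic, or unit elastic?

inelastic

Q = 244.500, dQ/dP = -1.547.
ε = (dQ/dP)(P/Q) ≈ -0.202.
|ε| = 0.20 < 1.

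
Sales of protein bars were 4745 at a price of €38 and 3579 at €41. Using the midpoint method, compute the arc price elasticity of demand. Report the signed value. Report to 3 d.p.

-3.689

ΔQ = 3579 − 4745 = -1166; ΔP = 41 − 38 = 3.
Midpoints: P̄ = 39.50, Q̄ = 4162.0.
ε = (ΔQ/ΔP)(P̄/Q̄) = (-1166/3)(39.50/4162.0).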